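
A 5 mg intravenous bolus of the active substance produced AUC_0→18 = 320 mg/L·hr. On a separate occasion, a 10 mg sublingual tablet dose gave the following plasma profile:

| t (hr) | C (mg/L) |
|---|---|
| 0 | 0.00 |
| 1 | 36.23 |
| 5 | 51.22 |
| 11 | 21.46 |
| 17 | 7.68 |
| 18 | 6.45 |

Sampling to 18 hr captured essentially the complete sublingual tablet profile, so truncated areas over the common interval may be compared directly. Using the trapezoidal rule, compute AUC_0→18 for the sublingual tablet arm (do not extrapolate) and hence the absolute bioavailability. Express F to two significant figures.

F = 0.79

Trapezoidal AUC_0→18 (sublingual tablet):
  [0→1]: (0.00+36.23)/2 × 1 = 18.115
  [1→5]: (36.23+51.22)/2 × 4 = 174.9
  [5→11]: (51.22+21.46)/2 × 6 = 218.04
  [11→17]: (21.46+7.68)/2 × 6 = 87.42
  [17→18]: (7.68+6.45)/2 × 1 = 7.065
  Sum = 505.54 mg/L·hr
F = (AUC_ev/D_ev)/(AUC_iv/D_iv) = (505.54/10)/(320/5) = 50.554/64 = 0.7899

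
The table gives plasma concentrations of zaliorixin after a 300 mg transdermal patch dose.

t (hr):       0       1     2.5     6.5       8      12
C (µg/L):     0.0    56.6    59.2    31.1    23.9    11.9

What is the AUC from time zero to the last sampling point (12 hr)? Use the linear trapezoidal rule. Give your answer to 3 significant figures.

AUC = 409 µg/L·hr

Trapezoidal AUC_0→12:
  [0→1]: (0.0+56.6)/2 × 1 = 28.3
  [1→2.5]: (56.6+59.2)/2 × 1.5 = 86.85
  [2.5→6.5]: (59.2+31.1)/2 × 4 = 180.6
  [6.5→8]: (31.1+23.9)/2 × 1.5 = 41.25
  [8→12]: (23.9+11.9)/2 × 4 = 71.6
  Sum = 408.6 µg/L·hr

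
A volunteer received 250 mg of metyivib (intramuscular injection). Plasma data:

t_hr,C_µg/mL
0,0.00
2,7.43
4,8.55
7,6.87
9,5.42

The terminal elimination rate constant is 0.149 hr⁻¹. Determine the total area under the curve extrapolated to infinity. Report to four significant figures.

Trapezoidal AUC_0→9:
  [0→2]: (0.00+7.43)/2 × 2 = 7.43
  [2→4]: (7.43+8.55)/2 × 2 = 15.98
  [4→7]: (8.55+6.87)/2 × 3 = 23.13
  [7→9]: (6.87+5.42)/2 × 2 = 12.29
  Sum = 58.83 µg/mL·hr
Extrapolated tail: C_last / k_e = 5.42 / 0.149 = 36.376
AUC_0→∞ = 58.83 + 36.376 = 95.206 µg/mL·hr

AUC = 95.21 µg/mL·hr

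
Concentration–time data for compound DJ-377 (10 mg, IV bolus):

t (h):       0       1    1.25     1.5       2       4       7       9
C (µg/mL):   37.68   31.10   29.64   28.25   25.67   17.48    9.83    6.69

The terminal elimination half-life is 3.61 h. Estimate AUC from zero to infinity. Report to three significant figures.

Trapezoidal AUC_0→9:
  [0→1]: (37.68+31.10)/2 × 1 = 34.39
  [1→1.25]: (31.10+29.64)/2 × 0.25 = 7.5925
  [1.25→1.5]: (29.64+28.25)/2 × 0.25 = 7.23625
  [1.5→2]: (28.25+25.67)/2 × 0.5 = 13.48
  [2→4]: (25.67+17.48)/2 × 2 = 43.15
  [4→7]: (17.48+9.83)/2 × 3 = 40.965
  [7→9]: (9.83+6.69)/2 × 2 = 16.52
  Sum = 163.33375 µg/mL·h
k_e = ln2 / t½ = 0.693147 / 3.61 = 0.1920 h^-1
Extrapolated tail: C_last / k_e = 6.69 / 0.192 = 34.844
AUC_0→∞ = 163.33375 + 34.844 = 198.17775 µg/mL·h

AUC = 198 µg/mL·h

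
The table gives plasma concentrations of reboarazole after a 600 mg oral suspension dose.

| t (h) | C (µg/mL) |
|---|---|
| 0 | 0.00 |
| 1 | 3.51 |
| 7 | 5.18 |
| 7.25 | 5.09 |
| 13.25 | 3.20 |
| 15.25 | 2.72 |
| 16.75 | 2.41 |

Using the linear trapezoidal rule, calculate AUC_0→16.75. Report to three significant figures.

Trapezoidal AUC_0→16.75:
  [0→1]: (0.00+3.51)/2 × 1 = 1.755
  [1→7]: (3.51+5.18)/2 × 6 = 26.07
  [7→7.25]: (5.18+5.09)/2 × 0.25 = 1.28375
  [7.25→13.25]: (5.09+3.20)/2 × 6 = 24.87
  [13.25→15.25]: (3.20+2.72)/2 × 2 = 5.92
  [15.25→16.75]: (2.72+2.41)/2 × 1.5 = 3.8475
  Sum = 63.74625 µg/mL·h

AUC = 63.7 µg/mL·h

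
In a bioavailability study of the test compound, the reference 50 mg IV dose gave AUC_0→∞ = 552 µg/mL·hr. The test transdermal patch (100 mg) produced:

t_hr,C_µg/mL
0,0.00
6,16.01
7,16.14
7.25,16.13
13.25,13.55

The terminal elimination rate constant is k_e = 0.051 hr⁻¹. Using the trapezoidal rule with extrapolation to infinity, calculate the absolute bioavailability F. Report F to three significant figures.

F = 0.383

Trapezoidal AUC_0→13.25 (transdermal patch):
  [0→6]: (0.00+16.01)/2 × 6 = 48.03
  [6→7]: (16.01+16.14)/2 × 1 = 16.075
  [7→7.25]: (16.14+16.13)/2 × 0.25 = 4.03375
  [7.25→13.25]: (16.13+13.55)/2 × 6 = 89.04
  Sum = 157.17875 µg/mL·hr
Tail: C_last/k_e = 13.55/0.051 = 265.686
AUC_0→∞ (transdermal patch) = 157.17875 + 265.686 = 422.86475 µg/mL·hr
F = (AUC_ev/D_ev)/(AUC_iv/D_iv) = (422.86475/100)/(552/50) = 4.2286475/11.04 = 0.3830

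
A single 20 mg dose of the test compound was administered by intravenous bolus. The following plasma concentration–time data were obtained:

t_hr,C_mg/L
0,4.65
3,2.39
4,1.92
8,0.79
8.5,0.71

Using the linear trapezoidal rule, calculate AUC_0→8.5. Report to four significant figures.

AUC = 18.51 mg/L·hr

Trapezoidal AUC_0→8.5:
  [0→3]: (4.65+2.39)/2 × 3 = 10.56
  [3→4]: (2.39+1.92)/2 × 1 = 2.155
  [4→8]: (1.92+0.79)/2 × 4 = 5.42
  [8→8.5]: (0.79+0.71)/2 × 0.5 = 0.375
  Sum = 18.51 mg/L·hr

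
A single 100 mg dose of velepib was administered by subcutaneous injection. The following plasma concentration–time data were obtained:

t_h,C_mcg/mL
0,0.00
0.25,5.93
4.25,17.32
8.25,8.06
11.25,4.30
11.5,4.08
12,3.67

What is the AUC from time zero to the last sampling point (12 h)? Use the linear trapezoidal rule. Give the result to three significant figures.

AUC = 120 mcg/mL·h

Trapezoidal AUC_0→12:
  [0→0.25]: (0.00+5.93)/2 × 0.25 = 0.74125
  [0.25→4.25]: (5.93+17.32)/2 × 4 = 46.5
  [4.25→8.25]: (17.32+8.06)/2 × 4 = 50.76
  [8.25→11.25]: (8.06+4.30)/2 × 3 = 18.54
  [11.25→11.5]: (4.30+4.08)/2 × 0.25 = 1.0475
  [11.5→12]: (4.08+3.67)/2 × 0.5 = 1.9375
  Sum = 119.52625 mcg/mL·h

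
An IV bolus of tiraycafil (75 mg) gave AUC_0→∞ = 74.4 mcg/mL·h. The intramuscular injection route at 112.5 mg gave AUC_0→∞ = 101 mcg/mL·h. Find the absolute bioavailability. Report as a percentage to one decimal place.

F = 90.5%

F = (AUC_ev / D_ev) / (AUC_iv / D_iv)
  = (101/112.5) / (74.4/75)
  = 0.897778 / 0.992 = 0.9050
  = 90.50%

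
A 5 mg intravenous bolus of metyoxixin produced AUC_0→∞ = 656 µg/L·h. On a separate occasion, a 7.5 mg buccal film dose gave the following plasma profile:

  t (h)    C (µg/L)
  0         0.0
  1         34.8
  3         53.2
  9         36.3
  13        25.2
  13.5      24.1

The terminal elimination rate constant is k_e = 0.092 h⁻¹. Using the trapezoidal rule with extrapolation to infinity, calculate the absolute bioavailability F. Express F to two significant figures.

F = 0.78

Trapezoidal AUC_0→13.5 (buccal film):
  [0→1]: (0.0+34.8)/2 × 1 = 17.4
  [1→3]: (34.8+53.2)/2 × 2 = 88.0
  [3→9]: (53.2+36.3)/2 × 6 = 268.5
  [9→13]: (36.3+25.2)/2 × 4 = 123.0
  [13→13.5]: (25.2+24.1)/2 × 0.5 = 12.325
  Sum = 509.225 µg/L·h
Tail: C_last/k_e = 24.1/0.092 = 261.957
AUC_0→∞ (buccal film) = 509.225 + 261.957 = 771.182 µg/L·h
F = (AUC_ev/D_ev)/(AUC_iv/D_iv) = (771.182/7.5)/(656/5) = 102.824/131.2 = 0.7837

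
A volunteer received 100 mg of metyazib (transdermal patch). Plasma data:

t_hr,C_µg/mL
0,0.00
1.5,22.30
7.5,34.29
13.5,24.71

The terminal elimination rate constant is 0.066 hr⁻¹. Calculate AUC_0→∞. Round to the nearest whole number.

Trapezoidal AUC_0→13.5:
  [0→1.5]: (0.00+22.30)/2 × 1.5 = 16.725
  [1.5→7.5]: (22.30+34.29)/2 × 6 = 169.77
  [7.5→13.5]: (34.29+24.71)/2 × 6 = 177.0
  Sum = 363.495 µg/mL·hr
Extrapolated tail: C_last / k_e = 24.71 / 0.066 = 374.394
AUC_0→∞ = 363.495 + 374.394 = 737.889 µg/mL·hr

AUC = 738 µg/mL·hr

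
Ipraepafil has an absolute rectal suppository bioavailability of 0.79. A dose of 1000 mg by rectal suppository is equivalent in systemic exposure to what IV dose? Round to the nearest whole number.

Systemic exposure from an extravascular dose = F × D_ev, so the equivalent IV dose is F × D_ev.
D_iv = F × D_ev = 0.79 × 1000 = 790 mg

D_iv = 790 mg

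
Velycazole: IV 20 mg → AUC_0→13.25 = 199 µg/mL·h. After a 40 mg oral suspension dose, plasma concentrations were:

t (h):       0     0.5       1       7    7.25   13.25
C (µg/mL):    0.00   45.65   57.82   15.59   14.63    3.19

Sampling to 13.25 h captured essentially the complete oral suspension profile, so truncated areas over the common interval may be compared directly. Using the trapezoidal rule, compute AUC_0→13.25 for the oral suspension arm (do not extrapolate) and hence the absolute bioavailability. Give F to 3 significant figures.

Trapezoidal AUC_0→13.25 (oral suspension):
  [0→0.5]: (0.00+45.65)/2 × 0.5 = 11.4125
  [0.5→1]: (45.65+57.82)/2 × 0.5 = 25.8675
  [1→7]: (57.82+15.59)/2 × 6 = 220.23
  [7→7.25]: (15.59+14.63)/2 × 0.25 = 3.7775
  [7.25→13.25]: (14.63+3.19)/2 × 6 = 53.46
  Sum = 314.7475 µg/mL·h
F = (AUC_ev/D_ev)/(AUC_iv/D_iv) = (314.7475/40)/(199/20) = 7.8686875/9.95 = 0.7908

F = 0.791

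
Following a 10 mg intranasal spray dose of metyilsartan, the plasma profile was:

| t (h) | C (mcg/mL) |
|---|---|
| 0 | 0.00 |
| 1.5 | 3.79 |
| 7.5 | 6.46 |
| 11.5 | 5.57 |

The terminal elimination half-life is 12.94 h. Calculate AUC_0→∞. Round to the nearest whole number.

AUC = 162 mcg/mL·h

Trapezoidal AUC_0→11.5:
  [0→1.5]: (0.00+3.79)/2 × 1.5 = 2.8425
  [1.5→7.5]: (3.79+6.46)/2 × 6 = 30.75
  [7.5→11.5]: (6.46+5.57)/2 × 4 = 24.06
  Sum = 57.6525 mcg/mL·h
k_e = ln2 / t½ = 0.693147 / 12.94 = 0.0536 h^-1
Extrapolated tail: C_last / k_e = 5.57 / 0.0536 = 103.918
AUC_0→∞ = 57.6525 + 103.918 = 161.5705 mcg/mL·h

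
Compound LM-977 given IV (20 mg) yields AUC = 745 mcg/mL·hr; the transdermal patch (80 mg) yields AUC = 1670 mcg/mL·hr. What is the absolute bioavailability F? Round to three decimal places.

F = 0.560

F = (AUC_ev / D_ev) / (AUC_iv / D_iv)
  = (1670/80) / (745/20)
  = 20.875 / 37.25 = 0.5604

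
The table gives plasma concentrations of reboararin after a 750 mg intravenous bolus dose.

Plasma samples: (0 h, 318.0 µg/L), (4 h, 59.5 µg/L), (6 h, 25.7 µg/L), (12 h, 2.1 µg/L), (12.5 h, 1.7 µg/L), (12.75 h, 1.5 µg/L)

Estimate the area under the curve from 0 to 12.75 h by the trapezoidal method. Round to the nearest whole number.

AUC = 925 µg/L·h

Trapezoidal AUC_0→12.75:
  [0→4]: (318.0+59.5)/2 × 4 = 755.0
  [4→6]: (59.5+25.7)/2 × 2 = 85.2
  [6→12]: (25.7+2.1)/2 × 6 = 83.4
  [12→12.5]: (2.1+1.7)/2 × 0.5 = 0.95
  [12.5→12.75]: (1.7+1.5)/2 × 0.25 = 0.4
  Sum = 924.95 µg/L·h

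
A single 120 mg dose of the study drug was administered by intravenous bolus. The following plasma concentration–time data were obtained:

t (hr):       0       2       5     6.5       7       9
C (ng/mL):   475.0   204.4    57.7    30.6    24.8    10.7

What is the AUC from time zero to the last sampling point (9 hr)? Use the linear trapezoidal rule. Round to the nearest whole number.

Trapezoidal AUC_0→9:
  [0→2]: (475.0+204.4)/2 × 2 = 679.4
  [2→5]: (204.4+57.7)/2 × 3 = 393.15
  [5→6.5]: (57.7+30.6)/2 × 1.5 = 66.225
  [6.5→7]: (30.6+24.8)/2 × 0.5 = 13.85
  [7→9]: (24.8+10.7)/2 × 2 = 35.5
  Sum = 1188.125 ng/mL·hr

AUC = 1188 ng/mL·hr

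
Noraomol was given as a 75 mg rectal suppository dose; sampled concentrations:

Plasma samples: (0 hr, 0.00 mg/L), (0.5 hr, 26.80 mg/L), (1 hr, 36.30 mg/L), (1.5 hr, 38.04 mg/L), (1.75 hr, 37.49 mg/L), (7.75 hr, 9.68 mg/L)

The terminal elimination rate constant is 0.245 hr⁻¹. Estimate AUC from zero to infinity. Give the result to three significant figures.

Trapezoidal AUC_0→7.75:
  [0→0.5]: (0.00+26.80)/2 × 0.5 = 6.7
  [0.5→1]: (26.80+36.30)/2 × 0.5 = 15.775
  [1→1.5]: (36.30+38.04)/2 × 0.5 = 18.585
  [1.5→1.75]: (38.04+37.49)/2 × 0.25 = 9.44125
  [1.75→7.75]: (37.49+9.68)/2 × 6 = 141.51
  Sum = 192.01125 mg/L·hr
Extrapolated tail: C_last / k_e = 9.68 / 0.245 = 39.510
AUC_0→∞ = 192.01125 + 39.510 = 231.52125 mg/L·hr

AUC = 232 mg/L·hr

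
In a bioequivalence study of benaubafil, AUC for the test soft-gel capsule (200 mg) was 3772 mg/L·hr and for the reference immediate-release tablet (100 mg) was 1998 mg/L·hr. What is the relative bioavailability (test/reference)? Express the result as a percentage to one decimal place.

F_rel = (AUC_test/D_test) / (AUC_ref/D_ref)
      = (3772/200) / (1998/100)
      = 18.86 / 19.98 = 0.9439 = 94.39%

F_rel = 94.4%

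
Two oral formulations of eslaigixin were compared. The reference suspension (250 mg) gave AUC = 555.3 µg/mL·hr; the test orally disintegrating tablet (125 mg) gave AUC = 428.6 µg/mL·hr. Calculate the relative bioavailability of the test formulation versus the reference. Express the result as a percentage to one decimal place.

F_rel = 154.4%

F_rel = (AUC_test/D_test) / (AUC_ref/D_ref)
      = (428.6/125) / (555.3/250)
      = 3.4288 / 2.2212 = 1.5437 = 154.37%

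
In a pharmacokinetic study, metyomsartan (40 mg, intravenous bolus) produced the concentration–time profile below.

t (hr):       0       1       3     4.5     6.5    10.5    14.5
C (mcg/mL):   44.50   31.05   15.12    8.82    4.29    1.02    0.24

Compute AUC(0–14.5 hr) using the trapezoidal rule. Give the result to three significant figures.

Trapezoidal AUC_0→14.5:
  [0→1]: (44.50+31.05)/2 × 1 = 37.775
  [1→3]: (31.05+15.12)/2 × 2 = 46.17
  [3→4.5]: (15.12+8.82)/2 × 1.5 = 17.955
  [4.5→6.5]: (8.82+4.29)/2 × 2 = 13.11
  [6.5→10.5]: (4.29+1.02)/2 × 4 = 10.62
  [10.5→14.5]: (1.02+0.24)/2 × 4 = 2.52
  Sum = 128.15 mcg/mL·hr

AUC = 128 mcg/mL·hr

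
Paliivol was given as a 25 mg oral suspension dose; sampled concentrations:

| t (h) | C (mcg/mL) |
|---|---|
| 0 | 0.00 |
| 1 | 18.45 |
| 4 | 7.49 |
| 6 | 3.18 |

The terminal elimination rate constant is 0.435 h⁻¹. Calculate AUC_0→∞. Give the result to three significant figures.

AUC = 66.1 mcg/mL·h

Trapezoidal AUC_0→6:
  [0→1]: (0.00+18.45)/2 × 1 = 9.225
  [1→4]: (18.45+7.49)/2 × 3 = 38.91
  [4→6]: (7.49+3.18)/2 × 2 = 10.67
  Sum = 58.805 mcg/mL·h
Extrapolated tail: C_last / k_e = 3.18 / 0.435 = 7.310
AUC_0→∞ = 58.805 + 7.310 = 66.115 mcg/mL·h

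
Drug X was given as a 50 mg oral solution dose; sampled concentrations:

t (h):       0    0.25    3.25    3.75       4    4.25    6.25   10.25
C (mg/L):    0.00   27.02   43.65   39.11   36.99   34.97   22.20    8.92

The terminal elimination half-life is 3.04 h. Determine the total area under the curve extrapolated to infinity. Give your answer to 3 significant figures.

AUC = 307 mg/L·h

Trapezoidal AUC_0→10.25:
  [0→0.25]: (0.00+27.02)/2 × 0.25 = 3.3775
  [0.25→3.25]: (27.02+43.65)/2 × 3 = 106.005
  [3.25→3.75]: (43.65+39.11)/2 × 0.5 = 20.69
  [3.75→4]: (39.11+36.99)/2 × 0.25 = 9.5125
  [4→4.25]: (36.99+34.97)/2 × 0.25 = 8.995
  [4.25→6.25]: (34.97+22.20)/2 × 2 = 57.17
  [6.25→10.25]: (22.20+8.92)/2 × 4 = 62.24
  Sum = 267.99 mg/L·h
k_e = ln2 / t½ = 0.693147 / 3.04 = 0.2280 h^-1
Extrapolated tail: C_last / k_e = 8.92 / 0.228 = 39.123
AUC_0→∞ = 267.99 + 39.123 = 307.113 mg/L·h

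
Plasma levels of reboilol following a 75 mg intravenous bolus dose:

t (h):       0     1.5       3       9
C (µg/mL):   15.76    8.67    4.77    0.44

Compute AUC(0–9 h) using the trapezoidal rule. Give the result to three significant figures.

Trapezoidal AUC_0→9:
  [0→1.5]: (15.76+8.67)/2 × 1.5 = 18.3225
  [1.5→3]: (8.67+4.77)/2 × 1.5 = 10.08
  [3→9]: (4.77+0.44)/2 × 6 = 15.63
  Sum = 44.0325 µg/mL·h

AUC = 44.0 µg/mL·h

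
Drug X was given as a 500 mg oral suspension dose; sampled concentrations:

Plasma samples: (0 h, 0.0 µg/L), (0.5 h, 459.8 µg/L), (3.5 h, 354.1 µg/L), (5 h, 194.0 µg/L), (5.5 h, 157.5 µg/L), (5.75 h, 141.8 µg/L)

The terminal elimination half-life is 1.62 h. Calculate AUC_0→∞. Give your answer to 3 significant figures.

Trapezoidal AUC_0→5.75:
  [0→0.5]: (0.0+459.8)/2 × 0.5 = 114.95
  [0.5→3.5]: (459.8+354.1)/2 × 3 = 1220.85
  [3.5→5]: (354.1+194.0)/2 × 1.5 = 411.075
  [5→5.5]: (194.0+157.5)/2 × 0.5 = 87.875
  [5.5→5.75]: (157.5+141.8)/2 × 0.25 = 37.4125
  Sum = 1872.1625 µg/L·h
k_e = ln2 / t½ = 0.693147 / 1.62 = 0.4279 h^-1
Extrapolated tail: C_last / k_e = 141.8 / 0.4279 = 331.386
AUC_0→∞ = 1872.1625 + 331.386 = 2203.5485 µg/L·h

AUC = 2200 µg/L·h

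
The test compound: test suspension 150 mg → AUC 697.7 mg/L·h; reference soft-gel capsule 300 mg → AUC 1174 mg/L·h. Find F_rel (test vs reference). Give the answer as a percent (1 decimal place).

F_rel = 118.9%

F_rel = (AUC_test/D_test) / (AUC_ref/D_ref)
      = (697.7/150) / (1174/300)
      = 4.65133 / 3.91333 = 1.1886 = 118.86%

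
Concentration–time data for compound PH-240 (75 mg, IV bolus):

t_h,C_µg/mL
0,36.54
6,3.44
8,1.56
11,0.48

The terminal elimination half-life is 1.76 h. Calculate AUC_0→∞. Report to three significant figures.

Trapezoidal AUC_0→11:
  [0→6]: (36.54+3.44)/2 × 6 = 119.94
  [6→8]: (3.44+1.56)/2 × 2 = 5.0
  [8→11]: (1.56+0.48)/2 × 3 = 3.06
  Sum = 128.0 µg/mL·h
k_e = ln2 / t½ = 0.693147 / 1.76 = 0.3938 h^-1
Extrapolated tail: C_last / k_e = 0.48 / 0.3938 = 1.219
AUC_0→∞ = 128.0 + 1.219 = 129.219 µg/mL·h

AUC = 129 µg/mL·h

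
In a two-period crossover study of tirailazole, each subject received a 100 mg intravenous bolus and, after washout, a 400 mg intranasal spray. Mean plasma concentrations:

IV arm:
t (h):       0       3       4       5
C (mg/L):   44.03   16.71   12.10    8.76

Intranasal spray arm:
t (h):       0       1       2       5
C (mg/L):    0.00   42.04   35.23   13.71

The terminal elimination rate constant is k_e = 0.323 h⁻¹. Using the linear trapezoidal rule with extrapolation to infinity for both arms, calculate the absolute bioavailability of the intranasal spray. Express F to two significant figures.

Trapezoidal AUC_0→5 (IV):
  [0→3]: (44.03+16.71)/2 × 3 = 91.11
  [3→4]: (16.71+12.10)/2 × 1 = 14.405
  [4→5]: (12.10+8.76)/2 × 1 = 10.43
  Sum = 115.945 mg/L·h
IV tail: 8.76/0.323 = 27.121; AUC_iv,0→∞ = 115.945 + 27.121 = 143.066 mg/L·h
Trapezoidal AUC_0→5 (intranasal spray):
  [0→1]: (0.00+42.04)/2 × 1 = 21.02
  [1→2]: (42.04+35.23)/2 × 1 = 38.635
  [2→5]: (35.23+13.71)/2 × 3 = 73.41
  Sum = 133.065 mg/L·h
intranasal spray tail: 13.71/0.323 = 42.446; AUC_ev,0→∞ = 133.065 + 42.446 = 175.511 mg/L·h
F = (AUC_ev/D_ev)/(AUC_iv/D_iv) = (175.511/400)/(143.066/100) = 0.4387775/1.43066 = 0.3067

F = 0.31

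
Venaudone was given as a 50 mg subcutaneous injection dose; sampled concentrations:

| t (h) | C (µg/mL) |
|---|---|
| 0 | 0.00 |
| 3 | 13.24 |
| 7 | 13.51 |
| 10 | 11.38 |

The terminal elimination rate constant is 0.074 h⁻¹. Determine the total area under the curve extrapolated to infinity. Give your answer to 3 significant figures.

AUC = 264 µg/mL·h

Trapezoidal AUC_0→10:
  [0→3]: (0.00+13.24)/2 × 3 = 19.86
  [3→7]: (13.24+13.51)/2 × 4 = 53.5
  [7→10]: (13.51+11.38)/2 × 3 = 37.335
  Sum = 110.695 µg/mL·h
Extrapolated tail: C_last / k_e = 11.38 / 0.074 = 153.784
AUC_0→∞ = 110.695 + 153.784 = 264.479 µg/mL·h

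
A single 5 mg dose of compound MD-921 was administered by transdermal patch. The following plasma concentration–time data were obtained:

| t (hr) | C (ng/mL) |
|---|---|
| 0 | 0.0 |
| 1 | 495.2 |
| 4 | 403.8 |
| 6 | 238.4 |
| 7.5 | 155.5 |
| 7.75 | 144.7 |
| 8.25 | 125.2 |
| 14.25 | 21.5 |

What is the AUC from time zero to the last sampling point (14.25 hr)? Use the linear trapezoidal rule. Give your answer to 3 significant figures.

AUC = 3080 ng/mL·hr

Trapezoidal AUC_0→14.25:
  [0→1]: (0.0+495.2)/2 × 1 = 247.6
  [1→4]: (495.2+403.8)/2 × 3 = 1348.5
  [4→6]: (403.8+238.4)/2 × 2 = 642.2
  [6→7.5]: (238.4+155.5)/2 × 1.5 = 295.425
  [7.5→7.75]: (155.5+144.7)/2 × 0.25 = 37.525
  [7.75→8.25]: (144.7+125.2)/2 × 0.5 = 67.475
  [8.25→14.25]: (125.2+21.5)/2 × 6 = 440.1
  Sum = 3078.825 ng/mL·hr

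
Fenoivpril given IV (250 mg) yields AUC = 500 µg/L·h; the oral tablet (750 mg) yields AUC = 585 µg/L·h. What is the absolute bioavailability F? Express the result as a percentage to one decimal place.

F = 39.0%

F = (AUC_ev / D_ev) / (AUC_iv / D_iv)
  = (585/750) / (500/250)
  = 0.78 / 2 = 0.3900
  = 39.00%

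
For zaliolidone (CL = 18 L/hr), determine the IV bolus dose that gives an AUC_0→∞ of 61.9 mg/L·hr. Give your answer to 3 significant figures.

Dose_iv = CL × AUC_0→∞
     = 18 × 61.9 = 1114.2 mg

Dose = 1110 mg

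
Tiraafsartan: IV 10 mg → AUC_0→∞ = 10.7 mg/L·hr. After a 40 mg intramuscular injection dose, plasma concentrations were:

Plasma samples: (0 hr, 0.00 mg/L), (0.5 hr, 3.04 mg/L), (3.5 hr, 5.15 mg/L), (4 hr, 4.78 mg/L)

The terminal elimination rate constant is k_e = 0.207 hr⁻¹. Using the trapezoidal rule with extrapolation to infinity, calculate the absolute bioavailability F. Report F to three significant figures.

F = 0.902

Trapezoidal AUC_0→4 (intramuscular injection):
  [0→0.5]: (0.00+3.04)/2 × 0.5 = 0.76
  [0.5→3.5]: (3.04+5.15)/2 × 3 = 12.285
  [3.5→4]: (5.15+4.78)/2 × 0.5 = 2.4825
  Sum = 15.5275 mg/L·hr
Tail: C_last/k_e = 4.78/0.207 = 23.092
AUC_0→∞ (intramuscular injection) = 15.5275 + 23.092 = 38.6195 mg/L·hr
F = (AUC_ev/D_ev)/(AUC_iv/D_iv) = (38.6195/40)/(10.7/10) = 0.9654875/1.07 = 0.9023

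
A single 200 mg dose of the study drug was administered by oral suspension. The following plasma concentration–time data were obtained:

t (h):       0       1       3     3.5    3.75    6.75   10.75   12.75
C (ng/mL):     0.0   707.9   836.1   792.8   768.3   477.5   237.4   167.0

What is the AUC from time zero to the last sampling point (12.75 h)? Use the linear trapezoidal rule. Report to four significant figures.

AUC = 6203 ng/mL·h

Trapezoidal AUC_0→12.75:
  [0→1]: (0.0+707.9)/2 × 1 = 353.95
  [1→3]: (707.9+836.1)/2 × 2 = 1544.0
  [3→3.5]: (836.1+792.8)/2 × 0.5 = 407.225
  [3.5→3.75]: (792.8+768.3)/2 × 0.25 = 195.1375
  [3.75→6.75]: (768.3+477.5)/2 × 3 = 1868.7
  [6.75→10.75]: (477.5+237.4)/2 × 4 = 1429.8
  [10.75→12.75]: (237.4+167.0)/2 × 2 = 404.4
  Sum = 6203.2125 ng/mL·h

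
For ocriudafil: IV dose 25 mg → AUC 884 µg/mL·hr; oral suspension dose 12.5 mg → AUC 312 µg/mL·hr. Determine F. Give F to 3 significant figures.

F = (AUC_ev / D_ev) / (AUC_iv / D_iv)
  = (312/12.5) / (884/25)
  = 24.96 / 35.36 = 0.7059

F = 0.706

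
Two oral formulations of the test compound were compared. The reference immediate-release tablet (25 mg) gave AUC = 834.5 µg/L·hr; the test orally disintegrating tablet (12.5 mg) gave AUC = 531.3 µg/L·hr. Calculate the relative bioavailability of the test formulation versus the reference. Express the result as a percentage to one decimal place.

F_rel = (AUC_test/D_test) / (AUC_ref/D_ref)
      = (531.3/12.5) / (834.5/25)
      = 42.504 / 33.38 = 1.2733 = 127.33%

F_rel = 127.3%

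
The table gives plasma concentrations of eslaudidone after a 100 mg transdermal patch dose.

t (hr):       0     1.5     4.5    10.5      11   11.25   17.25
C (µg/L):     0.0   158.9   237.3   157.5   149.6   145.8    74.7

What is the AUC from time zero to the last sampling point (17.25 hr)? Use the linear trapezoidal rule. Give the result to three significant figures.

Trapezoidal AUC_0→17.25:
  [0→1.5]: (0.0+158.9)/2 × 1.5 = 119.175
  [1.5→4.5]: (158.9+237.3)/2 × 3 = 594.3
  [4.5→10.5]: (237.3+157.5)/2 × 6 = 1184.4
  [10.5→11]: (157.5+149.6)/2 × 0.5 = 76.775
  [11→11.25]: (149.6+145.8)/2 × 0.25 = 36.925
  [11.25→17.25]: (145.8+74.7)/2 × 6 = 661.5
  Sum = 2673.075 µg/L·hr

AUC = 2670 µg/L·hr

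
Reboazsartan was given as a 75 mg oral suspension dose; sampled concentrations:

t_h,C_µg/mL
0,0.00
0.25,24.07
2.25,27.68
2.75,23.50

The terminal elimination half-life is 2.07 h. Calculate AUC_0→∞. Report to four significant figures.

AUC = 137.7 µg/mL·h

Trapezoidal AUC_0→2.75:
  [0→0.25]: (0.00+24.07)/2 × 0.25 = 3.00875
  [0.25→2.25]: (24.07+27.68)/2 × 2 = 51.75
  [2.25→2.75]: (27.68+23.50)/2 × 0.5 = 12.795
  Sum = 67.55375 µg/mL·h
k_e = ln2 / t½ = 0.693147 / 2.07 = 0.3349 h^-1
Extrapolated tail: C_last / k_e = 23.50 / 0.3349 = 70.170
AUC_0→∞ = 67.55375 + 70.170 = 137.72375 µg/mL·h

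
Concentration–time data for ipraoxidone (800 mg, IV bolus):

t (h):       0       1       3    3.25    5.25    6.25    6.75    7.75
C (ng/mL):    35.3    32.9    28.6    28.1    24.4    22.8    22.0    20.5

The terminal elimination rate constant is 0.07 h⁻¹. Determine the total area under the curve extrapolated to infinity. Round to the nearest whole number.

Trapezoidal AUC_0→7.75:
  [0→1]: (35.3+32.9)/2 × 1 = 34.1
  [1→3]: (32.9+28.6)/2 × 2 = 61.5
  [3→3.25]: (28.6+28.1)/2 × 0.25 = 7.0875
  [3.25→5.25]: (28.1+24.4)/2 × 2 = 52.5
  [5.25→6.25]: (24.4+22.8)/2 × 1 = 23.6
  [6.25→6.75]: (22.8+22.0)/2 × 0.5 = 11.2
  [6.75→7.75]: (22.0+20.5)/2 × 1 = 21.25
  Sum = 211.2375 ng/mL·h
Extrapolated tail: C_last / k_e = 20.5 / 0.07 = 292.857
AUC_0→∞ = 211.2375 + 292.857 = 504.0945 ng/mL·h

AUC = 504 ng/mL·h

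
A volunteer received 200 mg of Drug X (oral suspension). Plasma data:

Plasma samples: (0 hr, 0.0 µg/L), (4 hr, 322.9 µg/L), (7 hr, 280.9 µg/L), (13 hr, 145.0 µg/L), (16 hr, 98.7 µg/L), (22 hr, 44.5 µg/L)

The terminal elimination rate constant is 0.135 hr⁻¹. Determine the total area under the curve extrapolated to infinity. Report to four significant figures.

AUC = 3954 µg/L·hr

Trapezoidal AUC_0→22:
  [0→4]: (0.0+322.9)/2 × 4 = 645.8
  [4→7]: (322.9+280.9)/2 × 3 = 905.7
  [7→13]: (280.9+145.0)/2 × 6 = 1277.7
  [13→16]: (145.0+98.7)/2 × 3 = 365.55
  [16→22]: (98.7+44.5)/2 × 6 = 429.6
  Sum = 3624.35 µg/L·hr
Extrapolated tail: C_last / k_e = 44.5 / 0.135 = 329.630
AUC_0→∞ = 3624.35 + 329.630 = 3953.98 µg/L·hr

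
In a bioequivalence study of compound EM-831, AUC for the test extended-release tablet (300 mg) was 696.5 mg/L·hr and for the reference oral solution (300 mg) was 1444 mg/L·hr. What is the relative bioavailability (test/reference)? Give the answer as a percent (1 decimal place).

F_rel = (AUC_test/D_test) / (AUC_ref/D_ref)
      = (696.5/300) / (1444/300)
      = 2.32167 / 4.81333 = 0.4823 = 48.23%

F_rel = 48.2%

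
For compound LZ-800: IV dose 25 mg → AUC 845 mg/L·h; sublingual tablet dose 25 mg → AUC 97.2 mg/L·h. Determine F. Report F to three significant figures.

F = 0.115

F = (AUC_ev / D_ev) / (AUC_iv / D_iv)
  = (97.2/25) / (845/25)
  = 3.888 / 33.8 = 0.1150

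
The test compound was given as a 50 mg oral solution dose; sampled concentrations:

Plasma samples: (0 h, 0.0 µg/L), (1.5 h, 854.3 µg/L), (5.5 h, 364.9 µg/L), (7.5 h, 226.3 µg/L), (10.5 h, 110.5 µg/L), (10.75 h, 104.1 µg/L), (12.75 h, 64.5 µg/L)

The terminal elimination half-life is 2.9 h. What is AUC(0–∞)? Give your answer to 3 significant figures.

AUC = 4640 µg/L·h

Trapezoidal AUC_0→12.75:
  [0→1.5]: (0.0+854.3)/2 × 1.5 = 640.725
  [1.5→5.5]: (854.3+364.9)/2 × 4 = 2438.4
  [5.5→7.5]: (364.9+226.3)/2 × 2 = 591.2
  [7.5→10.5]: (226.3+110.5)/2 × 3 = 505.2
  [10.5→10.75]: (110.5+104.1)/2 × 0.25 = 26.825
  [10.75→12.75]: (104.1+64.5)/2 × 2 = 168.6
  Sum = 4370.95 µg/L·h
k_e = ln2 / t½ = 0.693147 / 2.9 = 0.2390 h^-1
Extrapolated tail: C_last / k_e = 64.5 / 0.239 = 269.874
AUC_0→∞ = 4370.95 + 269.874 = 4640.824 µg/L·h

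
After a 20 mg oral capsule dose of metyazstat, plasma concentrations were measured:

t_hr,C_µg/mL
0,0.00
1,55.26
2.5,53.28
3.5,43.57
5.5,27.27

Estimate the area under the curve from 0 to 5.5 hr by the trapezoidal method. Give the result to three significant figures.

AUC = 228 µg/mL·hr

Trapezoidal AUC_0→5.5:
  [0→1]: (0.00+55.26)/2 × 1 = 27.63
  [1→2.5]: (55.26+53.28)/2 × 1.5 = 81.405
  [2.5→3.5]: (53.28+43.57)/2 × 1 = 48.425
  [3.5→5.5]: (43.57+27.27)/2 × 2 = 70.84
  Sum = 228.3 µg/mL·hr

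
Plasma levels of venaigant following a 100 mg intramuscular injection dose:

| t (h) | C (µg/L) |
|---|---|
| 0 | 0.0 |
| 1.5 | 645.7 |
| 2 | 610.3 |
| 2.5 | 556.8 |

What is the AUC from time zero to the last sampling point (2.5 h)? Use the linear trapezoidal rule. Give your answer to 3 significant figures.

Trapezoidal AUC_0→2.5:
  [0→1.5]: (0.0+645.7)/2 × 1.5 = 484.275
  [1.5→2]: (645.7+610.3)/2 × 0.5 = 314.0
  [2→2.5]: (610.3+556.8)/2 × 0.5 = 291.775
  Sum = 1090.05 µg/L·h

AUC = 1090 µg/L·h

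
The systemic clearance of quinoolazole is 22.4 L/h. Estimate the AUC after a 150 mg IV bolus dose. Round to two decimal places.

AUC = 6.70 mg/L·h

AUC_0→∞ = Dose_iv / CL
        = 150 / 22.4 = 6.69643 mg/L·h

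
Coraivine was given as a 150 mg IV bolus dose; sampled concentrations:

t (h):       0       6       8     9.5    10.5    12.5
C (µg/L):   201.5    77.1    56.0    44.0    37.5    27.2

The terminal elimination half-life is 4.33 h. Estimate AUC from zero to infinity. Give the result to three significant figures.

Trapezoidal AUC_0→12.5:
  [0→6]: (201.5+77.1)/2 × 6 = 835.8
  [6→8]: (77.1+56.0)/2 × 2 = 133.1
  [8→9.5]: (56.0+44.0)/2 × 1.5 = 75.0
  [9.5→10.5]: (44.0+37.5)/2 × 1 = 40.75
  [10.5→12.5]: (37.5+27.2)/2 × 2 = 64.7
  Sum = 1149.35 µg/L·h
k_e = ln2 / t½ = 0.693147 / 4.33 = 0.1601 h^-1
Extrapolated tail: C_last / k_e = 27.2 / 0.1601 = 169.894
AUC_0→∞ = 1149.35 + 169.894 = 1319.244 µg/L·h

AUC = 1320 µg/L·h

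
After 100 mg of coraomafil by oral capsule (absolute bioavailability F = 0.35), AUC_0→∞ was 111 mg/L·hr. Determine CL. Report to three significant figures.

CL = F × Dose / AUC_0→∞
   = 0.35 × 100 / 111 = 0.315315 L/hr

CL = 0.315 L/hr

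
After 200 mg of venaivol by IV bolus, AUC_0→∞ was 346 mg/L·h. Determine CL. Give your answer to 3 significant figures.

CL = 0.578 L/h

CL = Dose_iv / AUC_0→∞
   = 200 / 346 = 0.578035 L/h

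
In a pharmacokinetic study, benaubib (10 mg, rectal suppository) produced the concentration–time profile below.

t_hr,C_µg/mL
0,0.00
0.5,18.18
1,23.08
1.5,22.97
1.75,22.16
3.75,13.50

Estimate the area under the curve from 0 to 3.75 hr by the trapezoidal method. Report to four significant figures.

Trapezoidal AUC_0→3.75:
  [0→0.5]: (0.00+18.18)/2 × 0.5 = 4.545
  [0.5→1]: (18.18+23.08)/2 × 0.5 = 10.315
  [1→1.5]: (23.08+22.97)/2 × 0.5 = 11.5125
  [1.5→1.75]: (22.97+22.16)/2 × 0.25 = 5.64125
  [1.75→3.75]: (22.16+13.50)/2 × 2 = 35.66
  Sum = 67.67375 µg/mL·hr

AUC = 67.67 µg/mL·hr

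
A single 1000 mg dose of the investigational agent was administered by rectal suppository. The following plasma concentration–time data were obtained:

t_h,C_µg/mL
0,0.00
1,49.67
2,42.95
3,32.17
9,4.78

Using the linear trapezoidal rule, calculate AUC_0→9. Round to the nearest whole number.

Trapezoidal AUC_0→9:
  [0→1]: (0.00+49.67)/2 × 1 = 24.835
  [1→2]: (49.67+42.95)/2 × 1 = 46.31
  [2→3]: (42.95+32.17)/2 × 1 = 37.56
  [3→9]: (32.17+4.78)/2 × 6 = 110.85
  Sum = 219.555 µg/mL·h

AUC = 220 µg/mL·h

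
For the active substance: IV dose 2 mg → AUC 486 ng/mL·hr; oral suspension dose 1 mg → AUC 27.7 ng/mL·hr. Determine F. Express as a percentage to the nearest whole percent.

F = (AUC_ev / D_ev) / (AUC_iv / D_iv)
  = (27.7/1) / (486/2)
  = 27.7 / 243 = 0.1140
  = 11.40%

F = 11%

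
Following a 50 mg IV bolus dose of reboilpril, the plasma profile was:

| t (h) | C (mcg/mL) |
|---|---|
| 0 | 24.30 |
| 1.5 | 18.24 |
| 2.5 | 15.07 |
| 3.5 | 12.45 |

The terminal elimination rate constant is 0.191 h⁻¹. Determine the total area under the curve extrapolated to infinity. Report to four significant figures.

Trapezoidal AUC_0→3.5:
  [0→1.5]: (24.30+18.24)/2 × 1.5 = 31.905
  [1.5→2.5]: (18.24+15.07)/2 × 1 = 16.655
  [2.5→3.5]: (15.07+12.45)/2 × 1 = 13.76
  Sum = 62.32 mcg/mL·h
Extrapolated tail: C_last / k_e = 12.45 / 0.191 = 65.183
AUC_0→∞ = 62.32 + 65.183 = 127.503 mcg/mL·h

AUC = 127.5 mcg/mL·h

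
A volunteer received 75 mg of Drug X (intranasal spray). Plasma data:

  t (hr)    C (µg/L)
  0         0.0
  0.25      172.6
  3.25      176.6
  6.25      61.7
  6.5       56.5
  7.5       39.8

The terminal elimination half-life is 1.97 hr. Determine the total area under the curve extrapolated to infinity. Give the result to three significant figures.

AUC = 1080 µg/L·hr

Trapezoidal AUC_0→7.5:
  [0→0.25]: (0.0+172.6)/2 × 0.25 = 21.575
  [0.25→3.25]: (172.6+176.6)/2 × 3 = 523.8
  [3.25→6.25]: (176.6+61.7)/2 × 3 = 357.45
  [6.25→6.5]: (61.7+56.5)/2 × 0.25 = 14.775
  [6.5→7.5]: (56.5+39.8)/2 × 1 = 48.15
  Sum = 965.75 µg/L·hr
k_e = ln2 / t½ = 0.693147 / 1.97 = 0.3519 hr^-1
Extrapolated tail: C_last / k_e = 39.8 / 0.3519 = 113.100
AUC_0→∞ = 965.75 + 113.100 = 1078.85 µg/L·hr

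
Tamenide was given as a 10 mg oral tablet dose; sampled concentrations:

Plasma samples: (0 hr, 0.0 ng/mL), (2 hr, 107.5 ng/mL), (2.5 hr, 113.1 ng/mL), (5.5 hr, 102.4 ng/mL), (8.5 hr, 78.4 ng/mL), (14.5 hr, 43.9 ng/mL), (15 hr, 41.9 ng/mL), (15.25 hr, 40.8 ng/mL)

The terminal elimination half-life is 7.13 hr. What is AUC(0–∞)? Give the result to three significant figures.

AUC = 1580 ng/mL·hr

Trapezoidal AUC_0→15.25:
  [0→2]: (0.0+107.5)/2 × 2 = 107.5
  [2→2.5]: (107.5+113.1)/2 × 0.5 = 55.15
  [2.5→5.5]: (113.1+102.4)/2 × 3 = 323.25
  [5.5→8.5]: (102.4+78.4)/2 × 3 = 271.2
  [8.5→14.5]: (78.4+43.9)/2 × 6 = 366.9
  [14.5→15]: (43.9+41.9)/2 × 0.5 = 21.45
  [15→15.25]: (41.9+40.8)/2 × 0.25 = 10.3375
  Sum = 1155.7875 ng/mL·hr
k_e = ln2 / t½ = 0.693147 / 7.13 = 0.0972 hr^-1
Extrapolated tail: C_last / k_e = 40.8 / 0.0972 = 419.753
AUC_0→∞ = 1155.7875 + 419.753 = 1575.5405 ng/mL·hr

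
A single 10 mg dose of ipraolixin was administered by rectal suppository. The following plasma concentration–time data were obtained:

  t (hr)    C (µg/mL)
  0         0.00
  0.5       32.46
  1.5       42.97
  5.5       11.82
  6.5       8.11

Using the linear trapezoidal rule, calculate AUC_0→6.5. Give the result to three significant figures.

AUC = 165 µg/mL·hr

Trapezoidal AUC_0→6.5:
  [0→0.5]: (0.00+32.46)/2 × 0.5 = 8.115
  [0.5→1.5]: (32.46+42.97)/2 × 1 = 37.715
  [1.5→5.5]: (42.97+11.82)/2 × 4 = 109.58
  [5.5→6.5]: (11.82+8.11)/2 × 1 = 9.965
  Sum = 165.375 µg/mL·hr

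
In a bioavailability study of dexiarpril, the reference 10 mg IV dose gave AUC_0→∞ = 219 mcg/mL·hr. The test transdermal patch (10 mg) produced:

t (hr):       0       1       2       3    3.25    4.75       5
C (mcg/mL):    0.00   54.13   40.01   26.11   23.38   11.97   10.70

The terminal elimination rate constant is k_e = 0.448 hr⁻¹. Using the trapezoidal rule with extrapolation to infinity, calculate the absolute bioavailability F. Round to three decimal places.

F = 0.761

Trapezoidal AUC_0→5 (transdermal patch):
  [0→1]: (0.00+54.13)/2 × 1 = 27.065
  [1→2]: (54.13+40.01)/2 × 1 = 47.07
  [2→3]: (40.01+26.11)/2 × 1 = 33.06
  [3→3.25]: (26.11+23.38)/2 × 0.25 = 6.18625
  [3.25→4.75]: (23.38+11.97)/2 × 1.5 = 26.5125
  [4.75→5]: (11.97+10.70)/2 × 0.25 = 2.83375
  Sum = 142.7275 mcg/mL·hr
Tail: C_last/k_e = 10.70/0.448 = 23.884
AUC_0→∞ (transdermal patch) = 142.7275 + 23.884 = 166.6115 mcg/mL·hr
F = (AUC_ev/D_ev)/(AUC_iv/D_iv) = (166.6115/10)/(219/10) = 16.66115/21.9 = 0.7608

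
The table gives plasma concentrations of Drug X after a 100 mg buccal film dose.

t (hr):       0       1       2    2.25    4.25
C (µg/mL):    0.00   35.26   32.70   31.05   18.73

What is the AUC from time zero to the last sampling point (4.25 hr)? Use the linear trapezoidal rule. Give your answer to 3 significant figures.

Trapezoidal AUC_0→4.25:
  [0→1]: (0.00+35.26)/2 × 1 = 17.63
  [1→2]: (35.26+32.70)/2 × 1 = 33.98
  [2→2.25]: (32.70+31.05)/2 × 0.25 = 7.96875
  [2.25→4.25]: (31.05+18.73)/2 × 2 = 49.78
  Sum = 109.35875 µg/mL·hr

AUC = 109 µg/mL·hr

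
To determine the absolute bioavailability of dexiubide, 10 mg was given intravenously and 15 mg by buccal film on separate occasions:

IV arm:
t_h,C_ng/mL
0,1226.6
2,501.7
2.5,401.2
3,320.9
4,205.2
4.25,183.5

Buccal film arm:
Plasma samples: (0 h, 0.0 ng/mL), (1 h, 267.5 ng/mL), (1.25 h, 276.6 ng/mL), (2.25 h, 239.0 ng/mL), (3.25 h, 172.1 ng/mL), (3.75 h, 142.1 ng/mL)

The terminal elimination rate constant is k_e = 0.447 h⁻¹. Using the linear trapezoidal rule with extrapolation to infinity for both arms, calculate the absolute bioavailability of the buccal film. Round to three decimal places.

F = 0.248

Trapezoidal AUC_0→4.25 (IV):
  [0→2]: (1226.6+501.7)/2 × 2 = 1728.3
  [2→2.5]: (501.7+401.2)/2 × 0.5 = 225.725
  [2.5→3]: (401.2+320.9)/2 × 0.5 = 180.525
  [3→4]: (320.9+205.2)/2 × 1 = 263.05
  [4→4.25]: (205.2+183.5)/2 × 0.25 = 48.5875
  Sum = 2446.1875 ng/mL·h
IV tail: 183.5/0.447 = 410.515; AUC_iv,0→∞ = 2446.1875 + 410.515 = 2856.7025 ng/mL·h
Trapezoidal AUC_0→3.75 (buccal film):
  [0→1]: (0.0+267.5)/2 × 1 = 133.75
  [1→1.25]: (267.5+276.6)/2 × 0.25 = 68.0125
  [1.25→2.25]: (276.6+239.0)/2 × 1 = 257.8
  [2.25→3.25]: (239.0+172.1)/2 × 1 = 205.55
  [3.25→3.75]: (172.1+142.1)/2 × 0.5 = 78.55
  Sum = 743.6625 ng/mL·h
buccal film tail: 142.1/0.447 = 317.897; AUC_ev,0→∞ = 743.6625 + 317.897 = 1061.5595 ng/mL·h
F = (AUC_ev/D_ev)/(AUC_iv/D_iv) = (1061.5595/15)/(2856.7025/10) = 70.7706/285.67025 = 0.2477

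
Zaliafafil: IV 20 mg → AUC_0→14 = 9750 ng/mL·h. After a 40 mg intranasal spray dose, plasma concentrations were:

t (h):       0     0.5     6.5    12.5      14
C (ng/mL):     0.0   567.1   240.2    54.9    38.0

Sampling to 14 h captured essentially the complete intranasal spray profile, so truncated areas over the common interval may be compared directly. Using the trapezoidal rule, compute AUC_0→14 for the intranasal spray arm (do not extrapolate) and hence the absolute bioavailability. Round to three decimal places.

F = 0.180

Trapezoidal AUC_0→14 (intranasal spray):
  [0→0.5]: (0.0+567.1)/2 × 0.5 = 141.775
  [0.5→6.5]: (567.1+240.2)/2 × 6 = 2421.9
  [6.5→12.5]: (240.2+54.9)/2 × 6 = 885.3
  [12.5→14]: (54.9+38.0)/2 × 1.5 = 69.675
  Sum = 3518.65 ng/mL·h
F = (AUC_ev/D_ev)/(AUC_iv/D_iv) = (3518.65/40)/(9750/20) = 87.96625/487.5 = 0.1804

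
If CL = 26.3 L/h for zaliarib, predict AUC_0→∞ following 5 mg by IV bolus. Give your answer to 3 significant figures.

AUC = 0.190 mg/L·h

AUC_0→∞ = Dose_iv / CL
        = 5 / 26.3 = 0.190114 mg/L·h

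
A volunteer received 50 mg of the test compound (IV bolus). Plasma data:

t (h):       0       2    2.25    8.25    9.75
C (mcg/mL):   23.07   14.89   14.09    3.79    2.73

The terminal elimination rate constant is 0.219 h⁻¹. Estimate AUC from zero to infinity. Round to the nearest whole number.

Trapezoidal AUC_0→9.75:
  [0→2]: (23.07+14.89)/2 × 2 = 37.96
  [2→2.25]: (14.89+14.09)/2 × 0.25 = 3.6225
  [2.25→8.25]: (14.09+3.79)/2 × 6 = 53.64
  [8.25→9.75]: (3.79+2.73)/2 × 1.5 = 4.89
  Sum = 100.1125 mcg/mL·h
Extrapolated tail: C_last / k_e = 2.73 / 0.219 = 12.466
AUC_0→∞ = 100.1125 + 12.466 = 112.5785 mcg/mL·h

AUC = 113 mcg/mL·h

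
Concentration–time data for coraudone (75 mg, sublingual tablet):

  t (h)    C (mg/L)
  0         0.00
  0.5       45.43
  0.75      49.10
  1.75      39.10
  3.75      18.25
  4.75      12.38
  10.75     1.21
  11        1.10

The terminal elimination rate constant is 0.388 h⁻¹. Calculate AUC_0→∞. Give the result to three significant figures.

Trapezoidal AUC_0→11:
  [0→0.5]: (0.00+45.43)/2 × 0.5 = 11.3575
  [0.5→0.75]: (45.43+49.10)/2 × 0.25 = 11.81625
  [0.75→1.75]: (49.10+39.10)/2 × 1 = 44.1
  [1.75→3.75]: (39.10+18.25)/2 × 2 = 57.35
  [3.75→4.75]: (18.25+12.38)/2 × 1 = 15.315
  [4.75→10.75]: (12.38+1.21)/2 × 6 = 40.77
  [10.75→11]: (1.21+1.10)/2 × 0.25 = 0.28875
  Sum = 180.9975 mg/L·h
Extrapolated tail: C_last / k_e = 1.10 / 0.388 = 2.835
AUC_0→∞ = 180.9975 + 2.835 = 183.8325 mg/L·h

AUC = 184 mg/L·h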